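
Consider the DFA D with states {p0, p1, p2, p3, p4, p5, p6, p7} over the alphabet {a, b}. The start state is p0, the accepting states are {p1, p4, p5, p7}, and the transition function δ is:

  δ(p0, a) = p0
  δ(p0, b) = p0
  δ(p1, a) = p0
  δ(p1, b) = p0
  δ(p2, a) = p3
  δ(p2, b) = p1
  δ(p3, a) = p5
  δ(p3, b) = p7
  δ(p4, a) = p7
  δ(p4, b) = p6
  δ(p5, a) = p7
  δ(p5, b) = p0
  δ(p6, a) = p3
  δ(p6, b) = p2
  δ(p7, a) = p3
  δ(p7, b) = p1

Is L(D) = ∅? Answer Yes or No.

The states reachable from the start state are {p0}.
None of the accepting states {p1, p4, p5, p7} is reachable, so no string is accepted and L(D) = ∅.

Yes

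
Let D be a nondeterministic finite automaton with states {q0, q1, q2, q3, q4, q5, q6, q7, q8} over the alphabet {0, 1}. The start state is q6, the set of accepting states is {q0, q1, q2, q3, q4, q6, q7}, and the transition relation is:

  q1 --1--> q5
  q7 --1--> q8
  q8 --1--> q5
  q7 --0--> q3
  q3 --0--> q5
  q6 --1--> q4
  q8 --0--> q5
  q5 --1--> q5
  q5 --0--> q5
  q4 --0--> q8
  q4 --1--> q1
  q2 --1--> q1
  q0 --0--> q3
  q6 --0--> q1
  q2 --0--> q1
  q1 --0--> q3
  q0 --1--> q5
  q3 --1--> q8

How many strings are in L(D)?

6

The useful subgraph on states {q1, q3, q4, q6} is acyclic, so L(D) is finite; the longest accepting path visits 4 useful states, giving maximum string length 3.
Counting accepting paths from q6 by length: 1 of length 0, 2 of length 1, 2 of length 2, 1 of length 3. Total 6.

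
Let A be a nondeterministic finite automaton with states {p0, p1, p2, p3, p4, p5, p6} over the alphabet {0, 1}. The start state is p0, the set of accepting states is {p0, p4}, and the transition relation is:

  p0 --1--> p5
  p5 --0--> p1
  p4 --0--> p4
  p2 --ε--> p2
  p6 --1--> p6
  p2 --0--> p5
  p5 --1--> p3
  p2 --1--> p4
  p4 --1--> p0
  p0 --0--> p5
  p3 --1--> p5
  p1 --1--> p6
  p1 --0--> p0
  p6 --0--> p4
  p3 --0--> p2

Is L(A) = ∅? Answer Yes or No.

The empty string ε is accepted: the run p0 ends in the accepting state p0.
Since at least one string is accepted, L(A) is not empty.

No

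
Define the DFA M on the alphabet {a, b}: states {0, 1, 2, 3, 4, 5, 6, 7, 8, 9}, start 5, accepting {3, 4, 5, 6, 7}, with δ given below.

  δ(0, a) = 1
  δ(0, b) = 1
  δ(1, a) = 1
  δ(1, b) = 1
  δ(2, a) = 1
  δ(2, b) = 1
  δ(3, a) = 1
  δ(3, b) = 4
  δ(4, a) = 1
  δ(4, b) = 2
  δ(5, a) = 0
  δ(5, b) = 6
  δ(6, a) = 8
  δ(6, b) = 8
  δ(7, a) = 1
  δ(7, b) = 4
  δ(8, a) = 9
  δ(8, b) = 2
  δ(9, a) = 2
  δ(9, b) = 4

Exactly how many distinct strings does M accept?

4

The useful subgraph on states {4, 5, 6, 8, 9} is acyclic, so L(M) is finite; the longest accepting path visits 5 useful states, giving maximum string length 4.
Counting accepting paths from 5 by length: 1 of length 0, 1 of length 1, 2 of length 4. Total 4.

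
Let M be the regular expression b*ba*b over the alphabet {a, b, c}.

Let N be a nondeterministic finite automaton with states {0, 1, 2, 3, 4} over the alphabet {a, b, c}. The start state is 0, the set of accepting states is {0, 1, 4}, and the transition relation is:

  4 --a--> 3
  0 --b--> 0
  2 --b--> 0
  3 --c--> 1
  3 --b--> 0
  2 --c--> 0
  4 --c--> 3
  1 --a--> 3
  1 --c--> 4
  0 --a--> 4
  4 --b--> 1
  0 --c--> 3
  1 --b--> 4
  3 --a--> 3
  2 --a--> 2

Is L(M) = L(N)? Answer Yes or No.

The empty string ε is accepted by N but rejected by M.
So L(M) ≠ L(N).

No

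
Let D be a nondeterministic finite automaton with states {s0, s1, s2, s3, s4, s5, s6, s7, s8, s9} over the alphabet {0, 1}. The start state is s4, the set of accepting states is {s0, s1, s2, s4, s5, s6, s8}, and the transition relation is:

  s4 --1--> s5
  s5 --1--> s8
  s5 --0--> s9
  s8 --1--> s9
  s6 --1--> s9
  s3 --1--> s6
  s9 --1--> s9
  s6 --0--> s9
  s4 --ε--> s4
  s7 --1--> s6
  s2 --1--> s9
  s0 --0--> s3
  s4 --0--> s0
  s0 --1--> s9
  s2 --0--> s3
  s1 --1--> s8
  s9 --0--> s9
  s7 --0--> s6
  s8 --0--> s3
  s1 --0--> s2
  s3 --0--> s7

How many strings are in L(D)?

The useful subgraph on states {s0, s3, s4, s5, s6, s7, s8} is acyclic, so L(D) is finite; the longest accepting path visits 6 useful states, giving maximum string length 5.
Counting accepting paths from s4 by length: 1 of length 0, 2 of length 1, 1 of length 2, 1 of length 3, 3 of length 4, 2 of length 5. Total 10.

10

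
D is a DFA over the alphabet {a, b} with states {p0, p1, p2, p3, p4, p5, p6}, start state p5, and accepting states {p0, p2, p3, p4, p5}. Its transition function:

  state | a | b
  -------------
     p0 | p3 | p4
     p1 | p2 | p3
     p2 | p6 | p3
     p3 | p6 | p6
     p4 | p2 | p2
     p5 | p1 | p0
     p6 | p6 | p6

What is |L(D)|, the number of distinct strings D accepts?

The useful subgraph on states {p0, p1, p2, p3, p4, p5} is acyclic, so L(D) is finite; the longest accepting path visits 5 useful states, giving maximum string length 4.
Counting accepting paths from p5 by length: 1 of length 0, 1 of length 1, 4 of length 2, 3 of length 3, 2 of length 4. Total 11.

11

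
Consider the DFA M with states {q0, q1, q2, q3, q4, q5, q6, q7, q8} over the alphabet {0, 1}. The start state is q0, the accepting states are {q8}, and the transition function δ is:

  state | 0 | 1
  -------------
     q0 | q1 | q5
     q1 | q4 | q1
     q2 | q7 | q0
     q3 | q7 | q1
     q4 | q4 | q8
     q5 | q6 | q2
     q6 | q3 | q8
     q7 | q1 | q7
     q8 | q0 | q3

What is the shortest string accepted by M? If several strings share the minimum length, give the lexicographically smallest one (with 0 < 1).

A breadth-first search from q0 reaches an accepting state first via the path q0 → q1 → q4 → q8 on input 001.
No string of length < 3 is accepted (BFS exhausts all shorter strings without reaching an accepting state), and 001 is the lexicographically least accepting string of length 3.

001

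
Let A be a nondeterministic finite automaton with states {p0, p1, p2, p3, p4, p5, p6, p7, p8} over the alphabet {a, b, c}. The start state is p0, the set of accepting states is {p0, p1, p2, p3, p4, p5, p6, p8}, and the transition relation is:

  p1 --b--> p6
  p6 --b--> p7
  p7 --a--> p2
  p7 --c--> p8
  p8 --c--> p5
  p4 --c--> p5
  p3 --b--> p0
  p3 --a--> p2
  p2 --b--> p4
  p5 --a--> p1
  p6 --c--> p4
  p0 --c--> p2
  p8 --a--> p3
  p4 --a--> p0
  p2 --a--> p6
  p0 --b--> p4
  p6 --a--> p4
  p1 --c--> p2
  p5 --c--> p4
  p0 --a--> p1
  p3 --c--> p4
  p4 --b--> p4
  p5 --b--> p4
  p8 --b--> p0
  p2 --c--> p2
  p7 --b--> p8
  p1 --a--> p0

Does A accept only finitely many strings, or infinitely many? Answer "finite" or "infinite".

infinite

State p0 is reachable from the start and can reach an accepting state, and it lies on the cycle p0 → p1 → p0.
Traversing that cycle any number of times yields accepted strings of unbounded length, so the language is infinite.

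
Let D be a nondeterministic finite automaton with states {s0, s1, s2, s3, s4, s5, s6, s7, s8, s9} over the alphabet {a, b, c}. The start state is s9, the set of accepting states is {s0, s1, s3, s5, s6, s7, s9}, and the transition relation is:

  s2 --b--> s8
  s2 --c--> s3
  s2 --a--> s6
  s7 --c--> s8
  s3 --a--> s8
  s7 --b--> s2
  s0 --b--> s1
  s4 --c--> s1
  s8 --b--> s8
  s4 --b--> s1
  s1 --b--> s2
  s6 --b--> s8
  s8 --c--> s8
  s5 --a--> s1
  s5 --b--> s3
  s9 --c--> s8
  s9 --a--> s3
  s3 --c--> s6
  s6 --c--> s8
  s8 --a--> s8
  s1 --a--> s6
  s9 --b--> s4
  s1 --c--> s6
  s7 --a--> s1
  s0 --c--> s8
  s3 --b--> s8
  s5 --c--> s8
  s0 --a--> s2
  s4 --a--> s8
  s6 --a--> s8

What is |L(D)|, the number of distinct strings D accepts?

15

The useful subgraph on states {s1, s2, s3, s4, s6, s9} is acyclic, so L(D) is finite; the longest accepting path visits 6 useful states, giving maximum string length 5.
Counting accepting paths from s9 by length: 1 of length 0, 1 of length 1, 3 of length 2, 4 of length 3, 4 of length 4, 2 of length 5. Total 15.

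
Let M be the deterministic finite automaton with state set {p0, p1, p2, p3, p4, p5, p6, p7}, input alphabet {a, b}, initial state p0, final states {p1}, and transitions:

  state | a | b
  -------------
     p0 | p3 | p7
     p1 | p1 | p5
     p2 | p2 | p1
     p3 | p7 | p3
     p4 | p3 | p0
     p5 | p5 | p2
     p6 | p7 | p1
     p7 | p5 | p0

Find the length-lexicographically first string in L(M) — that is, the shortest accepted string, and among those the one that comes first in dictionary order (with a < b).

A breadth-first search from p0 reaches an accepting state first via the path p0 → p7 → p5 → p2 → p1 on input babb.
No string of length < 4 is accepted (BFS exhausts all shorter strings without reaching an accepting state), and babb is the lexicographically least accepting string of length 4.

babb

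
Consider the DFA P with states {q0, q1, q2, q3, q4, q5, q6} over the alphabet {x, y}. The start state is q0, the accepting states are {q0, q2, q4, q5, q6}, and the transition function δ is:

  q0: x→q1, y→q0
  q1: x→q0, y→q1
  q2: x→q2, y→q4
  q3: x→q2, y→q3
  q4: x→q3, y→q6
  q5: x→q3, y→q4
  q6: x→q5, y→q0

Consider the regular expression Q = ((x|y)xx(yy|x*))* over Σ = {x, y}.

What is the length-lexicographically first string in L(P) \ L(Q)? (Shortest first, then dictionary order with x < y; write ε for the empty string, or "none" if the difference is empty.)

The string y is accepted by P but not by Q.
No shorter string lies in the difference, and y is the lexicographically first length-1 string in L(P) \ L(Q).

y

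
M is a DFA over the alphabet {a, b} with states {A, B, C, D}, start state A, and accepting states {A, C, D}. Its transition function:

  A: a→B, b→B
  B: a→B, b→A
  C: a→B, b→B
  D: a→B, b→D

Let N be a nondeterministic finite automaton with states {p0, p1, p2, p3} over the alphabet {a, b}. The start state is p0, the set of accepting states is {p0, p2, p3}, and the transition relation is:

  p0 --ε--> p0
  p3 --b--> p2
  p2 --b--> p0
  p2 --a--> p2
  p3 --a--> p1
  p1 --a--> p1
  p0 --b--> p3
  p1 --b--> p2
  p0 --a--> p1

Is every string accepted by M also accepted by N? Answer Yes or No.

Yes

Exploring the product automaton M × N from the start pair (A, p0), following both machines on each input symbol, reaches 7 state pairs: (A, p0), (B, p1), (B, p3), (A, p2), (B, p2), (B, p0), (A, p3).
M accepts in {A, C, D} and N accepts in {p0, p2, p3}. The reachable pairs whose M-component is accepting are (A, p0), (A, p2), (A, p3); in each of them the N-component is accepting too, so the product for L(M) \ L(N) (M-component accepting, N-component rejecting) has no reachable accepting pair and the difference is empty.
Hence every string in L(M) is also in L(N).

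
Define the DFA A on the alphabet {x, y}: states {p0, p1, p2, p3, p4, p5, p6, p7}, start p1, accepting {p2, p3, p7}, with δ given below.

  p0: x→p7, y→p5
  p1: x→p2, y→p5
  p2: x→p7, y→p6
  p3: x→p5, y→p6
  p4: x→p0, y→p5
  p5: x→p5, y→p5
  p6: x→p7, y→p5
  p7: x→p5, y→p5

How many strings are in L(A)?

The useful subgraph on states {p1, p2, p6, p7} is acyclic, so L(A) is finite; the longest accepting path visits 4 useful states, giving maximum string length 3.
Counting accepting paths from p1 by length: 1 of length 1, 1 of length 2, 1 of length 3. Total 3.

3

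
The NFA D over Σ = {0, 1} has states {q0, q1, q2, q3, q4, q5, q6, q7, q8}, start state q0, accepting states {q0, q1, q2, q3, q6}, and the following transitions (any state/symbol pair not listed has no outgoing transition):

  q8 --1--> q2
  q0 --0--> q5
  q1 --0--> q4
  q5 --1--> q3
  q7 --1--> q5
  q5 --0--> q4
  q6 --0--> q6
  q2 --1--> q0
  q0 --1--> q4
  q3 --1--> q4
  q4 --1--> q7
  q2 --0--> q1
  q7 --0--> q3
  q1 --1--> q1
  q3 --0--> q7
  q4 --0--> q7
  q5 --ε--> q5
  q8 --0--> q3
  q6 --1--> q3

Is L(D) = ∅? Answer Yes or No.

The empty string ε is accepted: the run q0 ends in the accepting state q0.
Since at least one string is accepted, L(D) is not empty.

No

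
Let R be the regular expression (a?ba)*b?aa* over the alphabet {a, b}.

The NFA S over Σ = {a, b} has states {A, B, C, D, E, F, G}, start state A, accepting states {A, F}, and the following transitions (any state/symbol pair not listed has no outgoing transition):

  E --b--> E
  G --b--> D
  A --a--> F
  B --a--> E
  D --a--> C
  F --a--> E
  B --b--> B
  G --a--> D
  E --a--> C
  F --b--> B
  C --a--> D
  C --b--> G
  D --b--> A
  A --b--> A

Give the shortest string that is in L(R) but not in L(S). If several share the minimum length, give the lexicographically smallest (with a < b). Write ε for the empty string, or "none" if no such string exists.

aa

The string aa is accepted by R but not by S.
No shorter string lies in the difference, and aa is the lexicographically first length-2 string in L(R) \ L(S).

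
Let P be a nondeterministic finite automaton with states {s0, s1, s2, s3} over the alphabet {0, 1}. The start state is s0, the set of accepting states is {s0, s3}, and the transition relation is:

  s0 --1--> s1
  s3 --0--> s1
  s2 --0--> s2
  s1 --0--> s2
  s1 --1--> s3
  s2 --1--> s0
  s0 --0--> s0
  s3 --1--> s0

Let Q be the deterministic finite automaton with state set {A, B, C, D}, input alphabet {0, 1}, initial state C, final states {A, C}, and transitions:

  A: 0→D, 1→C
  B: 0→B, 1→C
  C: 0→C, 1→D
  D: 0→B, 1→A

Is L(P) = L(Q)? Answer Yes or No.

Yes

Exploring the product automaton P × Q from the start pair (s0, C), following both machines on each input symbol, reaches 4 state pairs: (s0, C), (s1, D), (s2, B), (s3, A).
P accepts in {s0, s3} and Q accepts in {A, C}. In every reachable pair the two components are either both accepting — (s0, C), (s3, A) — or both non-accepting, so no string is accepted by exactly one of the machines: L(P) \ L(Q) and L(Q) \ L(P) are both empty.
Hence every string is accepted by P iff it is accepted by Q, and the two languages coincide.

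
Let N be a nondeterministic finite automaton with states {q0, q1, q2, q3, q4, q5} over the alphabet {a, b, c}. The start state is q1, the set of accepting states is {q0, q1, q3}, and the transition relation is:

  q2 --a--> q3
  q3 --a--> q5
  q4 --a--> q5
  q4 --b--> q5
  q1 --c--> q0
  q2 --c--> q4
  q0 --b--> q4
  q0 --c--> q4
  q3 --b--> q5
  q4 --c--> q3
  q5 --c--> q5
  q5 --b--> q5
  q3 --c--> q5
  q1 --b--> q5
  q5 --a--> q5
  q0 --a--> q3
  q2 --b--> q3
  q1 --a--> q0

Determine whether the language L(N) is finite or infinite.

The useful states (reachable from q1 and able to reach an accepting state) are {q0, q1, q3, q4}.
Restricted to these states the transition graph has no cycle, so every accepting path has bounded length and L is finite.

finite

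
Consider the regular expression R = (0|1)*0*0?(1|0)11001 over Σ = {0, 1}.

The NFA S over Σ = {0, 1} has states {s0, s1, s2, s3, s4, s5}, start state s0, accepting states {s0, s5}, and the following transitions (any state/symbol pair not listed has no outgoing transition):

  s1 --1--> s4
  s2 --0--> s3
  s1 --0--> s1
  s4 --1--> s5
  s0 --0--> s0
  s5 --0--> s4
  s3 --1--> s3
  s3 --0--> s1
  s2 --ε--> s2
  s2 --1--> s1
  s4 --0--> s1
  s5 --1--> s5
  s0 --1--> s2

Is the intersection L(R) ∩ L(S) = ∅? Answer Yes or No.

Converting the expression R to a DFA (subset construction, then merging equivalent states) gives the minimal DFA with states {r0, r1, r2, r3, r4, r5, r6}, start state r0, accepting states {r6} and transitions r0: 0→r1, 1→r1; r1: 0→r1, 1→r2; r2: 0→r1, 1→r3; r3: 0→r4, 1→r3; r4: 0→r5, 1→r2; r5: 0→r1, 1→r6; r6: 0→r1, 1→r3.
Exploring the product automaton R × S from the start pair (r0, s0), following both machines on each input symbol, reaches 19 state pairs: (r0, s0), (r1, s0), (r1, s2), (r2, s2), (r1, s3), (r2, s1), (r3, s1), (r1, s1), (r2, s3), (r3, s4), (r4, s1), (r2, s4), (r3, s3), (r3, s5), (r5, s1), (r4, s4), (r6, s4), (r2, s5), (r1, s4).
R accepts in {r6} and S accepts in {s0, s5}; no reachable pair has both components accepting, so no string drives both machines to acceptance simultaneously and L(R) ∩ L(S) = ∅.
So no string is accepted by both, and the intersection is empty.

Yes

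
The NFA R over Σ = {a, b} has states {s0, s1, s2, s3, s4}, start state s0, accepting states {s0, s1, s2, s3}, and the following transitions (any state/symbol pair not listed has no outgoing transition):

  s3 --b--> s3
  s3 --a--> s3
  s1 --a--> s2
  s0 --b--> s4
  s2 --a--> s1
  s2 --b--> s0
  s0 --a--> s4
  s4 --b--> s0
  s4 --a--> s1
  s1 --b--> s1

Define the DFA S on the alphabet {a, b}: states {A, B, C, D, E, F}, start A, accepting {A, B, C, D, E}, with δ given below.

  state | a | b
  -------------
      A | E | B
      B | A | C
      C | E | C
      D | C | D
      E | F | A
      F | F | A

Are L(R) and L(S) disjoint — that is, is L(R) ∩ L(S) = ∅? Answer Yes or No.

No

The empty string ε is accepted by both R and S.
Hence L(R) ∩ L(S) ≠ ∅.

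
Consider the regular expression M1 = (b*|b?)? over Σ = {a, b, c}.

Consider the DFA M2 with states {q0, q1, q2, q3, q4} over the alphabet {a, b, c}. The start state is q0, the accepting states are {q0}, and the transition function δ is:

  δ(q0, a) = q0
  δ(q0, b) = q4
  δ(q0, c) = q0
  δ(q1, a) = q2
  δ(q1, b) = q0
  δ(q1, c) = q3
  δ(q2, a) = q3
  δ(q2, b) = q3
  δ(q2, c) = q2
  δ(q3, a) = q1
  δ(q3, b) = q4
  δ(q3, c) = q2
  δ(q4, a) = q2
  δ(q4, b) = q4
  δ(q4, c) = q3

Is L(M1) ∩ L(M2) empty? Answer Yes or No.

No

The empty string ε is accepted by both M1 and M2.
Hence L(M1) ∩ L(M2) ≠ ∅.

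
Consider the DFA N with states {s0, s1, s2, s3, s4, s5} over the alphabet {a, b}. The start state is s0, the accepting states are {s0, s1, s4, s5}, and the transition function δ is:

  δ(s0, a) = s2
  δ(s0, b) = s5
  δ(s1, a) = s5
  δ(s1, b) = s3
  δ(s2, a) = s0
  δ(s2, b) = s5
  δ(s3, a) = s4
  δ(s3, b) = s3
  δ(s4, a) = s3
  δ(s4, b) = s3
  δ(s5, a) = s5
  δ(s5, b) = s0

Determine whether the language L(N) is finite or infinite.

infinite

State s0 is reachable from the start and can reach an accepting state, and it lies on the cycle s0 → s2 → s0.
Traversing that cycle any number of times yields accepted strings of unbounded length, so the language is infinite.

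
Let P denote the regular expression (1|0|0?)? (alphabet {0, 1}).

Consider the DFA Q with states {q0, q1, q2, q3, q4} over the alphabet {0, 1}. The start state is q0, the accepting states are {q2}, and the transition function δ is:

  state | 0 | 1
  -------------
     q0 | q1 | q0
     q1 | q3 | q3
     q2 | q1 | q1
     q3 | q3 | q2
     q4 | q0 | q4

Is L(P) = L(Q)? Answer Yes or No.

No

The empty string ε is accepted by P but rejected by Q.
So L(P) ≠ L(Q).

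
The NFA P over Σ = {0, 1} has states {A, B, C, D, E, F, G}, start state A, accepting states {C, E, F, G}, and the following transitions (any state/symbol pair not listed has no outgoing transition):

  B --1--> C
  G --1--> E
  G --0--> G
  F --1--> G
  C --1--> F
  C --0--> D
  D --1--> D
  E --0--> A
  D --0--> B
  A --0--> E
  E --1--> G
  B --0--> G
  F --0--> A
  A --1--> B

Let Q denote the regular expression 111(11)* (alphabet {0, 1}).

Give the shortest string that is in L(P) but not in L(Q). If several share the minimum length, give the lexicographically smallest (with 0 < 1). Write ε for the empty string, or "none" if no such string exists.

0

The string 0 is accepted by P but not by Q.
No shorter string lies in the difference, and 0 is the lexicographically first length-1 string in L(P) \ L(Q).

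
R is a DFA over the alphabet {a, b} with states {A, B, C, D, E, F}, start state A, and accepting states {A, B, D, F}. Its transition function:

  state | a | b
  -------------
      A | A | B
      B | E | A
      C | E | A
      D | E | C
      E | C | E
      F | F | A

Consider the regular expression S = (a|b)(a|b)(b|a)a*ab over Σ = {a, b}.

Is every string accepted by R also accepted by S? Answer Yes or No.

No

The empty string ε is in L(R) but not in L(S).
So L(R) ⊄ L(S).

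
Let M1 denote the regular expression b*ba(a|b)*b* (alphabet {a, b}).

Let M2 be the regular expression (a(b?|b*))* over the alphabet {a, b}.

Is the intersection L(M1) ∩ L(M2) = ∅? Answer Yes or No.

Yes

Converting the expression M1 to a DFA (subset construction, then merging equivalent states) gives the minimal DFA with states {r0, r1, r2, r3}, start state r0, accepting states {r3} and transitions r0: a→r1, b→r2; r1: a→r1, b→r1; r2: a→r3, b→r2; r3: a→r3, b→r3.
Converting the expression M2 to a DFA (subset construction, then merging equivalent states) gives the minimal DFA with states {t0, t1, t2}, start state t0, accepting states {t0, t1} and transitions t0: a→t1, b→t2; t1: a→t1, b→t1; t2: a→t2, b→t2.
Exploring the product automaton M1 × M2 from the start pair (r0, t0), following both machines on each input symbol, reaches 4 state pairs: (r0, t0), (r1, t1), (r2, t2), (r3, t2).
M1 accepts in {r3} and M2 accepts in {t0, t1}; no reachable pair has both components accepting, so no string drives both machines to acceptance simultaneously and L(M1) ∩ L(M2) = ∅.
So no string is accepted by both, and the intersection is empty.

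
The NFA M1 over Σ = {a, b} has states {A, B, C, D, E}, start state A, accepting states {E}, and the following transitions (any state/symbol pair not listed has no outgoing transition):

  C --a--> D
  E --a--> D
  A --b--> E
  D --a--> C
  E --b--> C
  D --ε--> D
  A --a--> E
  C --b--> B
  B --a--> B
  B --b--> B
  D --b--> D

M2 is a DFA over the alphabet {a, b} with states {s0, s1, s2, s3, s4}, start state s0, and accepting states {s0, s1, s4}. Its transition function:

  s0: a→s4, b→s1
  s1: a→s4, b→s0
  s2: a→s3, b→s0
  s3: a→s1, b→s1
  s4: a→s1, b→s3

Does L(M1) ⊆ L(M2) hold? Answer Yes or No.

Exploring the product automaton M1 × M2 from the start pair (A, s0), following both machines on each input symbol, reaches 15 state pairs: (A, s0), (E, s4), (E, s1), (D, s1), (C, s3), (D, s4), (C, s0), (C, s4), (D, s0), (B, s1), (C, s1), (D, s3), (B, s3), (B, s4), (B, s0).
M1 accepts in {E} and M2 accepts in {s0, s1, s4}. The reachable pairs whose M1-component is accepting are (E, s4), (E, s1); in each of them the M2-component is accepting too, so the product for L(M1) \ L(M2) (M1-component accepting, M2-component rejecting) has no reachable accepting pair and the difference is empty.
Hence every string in L(M1) is also in L(M2).

Yes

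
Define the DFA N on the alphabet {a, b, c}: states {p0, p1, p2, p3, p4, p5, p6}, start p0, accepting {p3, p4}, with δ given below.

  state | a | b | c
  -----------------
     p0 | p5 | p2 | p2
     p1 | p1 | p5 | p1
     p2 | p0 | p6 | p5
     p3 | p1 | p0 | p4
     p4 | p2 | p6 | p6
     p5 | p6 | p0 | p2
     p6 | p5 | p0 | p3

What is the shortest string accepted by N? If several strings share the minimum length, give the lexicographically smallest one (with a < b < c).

A breadth-first search from p0 reaches an accepting state first via the path p0 → p5 → p6 → p3 on input aac.
No string of length < 3 is accepted (BFS exhausts all shorter strings without reaching an accepting state), and aac is the lexicographically least accepting string of length 3.

aac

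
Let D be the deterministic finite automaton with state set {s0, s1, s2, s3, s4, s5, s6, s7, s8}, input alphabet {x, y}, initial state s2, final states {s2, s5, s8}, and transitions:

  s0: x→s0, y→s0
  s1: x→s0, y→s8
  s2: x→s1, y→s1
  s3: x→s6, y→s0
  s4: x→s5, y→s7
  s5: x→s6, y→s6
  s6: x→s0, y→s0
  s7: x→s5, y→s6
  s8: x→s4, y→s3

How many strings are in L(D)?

7

The useful subgraph on states {s1, s2, s4, s5, s7, s8} is acyclic, so L(D) is finite; the longest accepting path visits 6 useful states, giving maximum string length 5.
Counting accepting paths from s2 by length: 1 of length 0, 2 of length 2, 2 of length 4, 2 of length 5. Total 7.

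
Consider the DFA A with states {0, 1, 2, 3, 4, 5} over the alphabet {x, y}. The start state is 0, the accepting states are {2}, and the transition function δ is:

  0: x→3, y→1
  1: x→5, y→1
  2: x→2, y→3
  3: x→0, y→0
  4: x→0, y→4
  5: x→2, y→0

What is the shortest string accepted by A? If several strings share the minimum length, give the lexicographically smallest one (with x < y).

A breadth-first search from 0 reaches an accepting state first via the path 0 → 1 → 5 → 2 on input yxx.
No string of length < 3 is accepted (BFS exhausts all shorter strings without reaching an accepting state), and yxx is the lexicographically least accepting string of length 3.

yxx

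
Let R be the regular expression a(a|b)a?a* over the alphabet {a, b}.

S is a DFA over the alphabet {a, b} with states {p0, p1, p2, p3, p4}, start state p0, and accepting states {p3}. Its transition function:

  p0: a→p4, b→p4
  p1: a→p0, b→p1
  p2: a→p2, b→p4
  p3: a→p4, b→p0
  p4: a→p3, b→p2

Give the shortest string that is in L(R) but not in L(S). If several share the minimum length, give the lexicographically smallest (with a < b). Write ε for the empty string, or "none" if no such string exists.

The string ab is accepted by R but not by S.
No shorter string lies in the difference, and ab is the lexicographically first length-2 string in L(R) \ L(S).

ab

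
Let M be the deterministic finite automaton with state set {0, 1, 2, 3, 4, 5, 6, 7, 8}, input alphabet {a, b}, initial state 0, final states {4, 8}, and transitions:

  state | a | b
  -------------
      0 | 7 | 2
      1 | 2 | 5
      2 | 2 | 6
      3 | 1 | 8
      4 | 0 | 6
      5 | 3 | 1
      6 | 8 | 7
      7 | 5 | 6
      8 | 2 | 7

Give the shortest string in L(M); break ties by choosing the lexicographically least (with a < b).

A breadth-first search from 0 reaches an accepting state first via the path 0 → 7 → 6 → 8 on input aba.
No string of length < 3 is accepted (BFS exhausts all shorter strings without reaching an accepting state), and aba is the lexicographically least accepting string of length 3.

aba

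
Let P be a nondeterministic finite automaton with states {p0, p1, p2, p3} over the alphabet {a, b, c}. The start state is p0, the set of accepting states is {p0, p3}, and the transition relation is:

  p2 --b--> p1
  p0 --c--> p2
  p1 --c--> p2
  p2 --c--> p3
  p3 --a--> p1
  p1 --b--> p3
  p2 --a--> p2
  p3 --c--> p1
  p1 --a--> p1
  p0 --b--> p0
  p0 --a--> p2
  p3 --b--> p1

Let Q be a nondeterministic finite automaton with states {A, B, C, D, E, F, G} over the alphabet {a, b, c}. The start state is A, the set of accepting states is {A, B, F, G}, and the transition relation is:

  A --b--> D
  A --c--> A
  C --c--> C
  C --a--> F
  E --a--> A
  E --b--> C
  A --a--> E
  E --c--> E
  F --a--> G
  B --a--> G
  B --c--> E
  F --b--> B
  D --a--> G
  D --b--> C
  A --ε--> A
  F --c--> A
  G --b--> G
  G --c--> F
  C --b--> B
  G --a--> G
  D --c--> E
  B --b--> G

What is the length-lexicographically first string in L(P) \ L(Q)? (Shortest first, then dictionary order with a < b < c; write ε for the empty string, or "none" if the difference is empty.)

The string b is accepted by P but not by Q.
No shorter string lies in the difference, and b is the lexicographically first length-1 string in L(P) \ L(Q).

b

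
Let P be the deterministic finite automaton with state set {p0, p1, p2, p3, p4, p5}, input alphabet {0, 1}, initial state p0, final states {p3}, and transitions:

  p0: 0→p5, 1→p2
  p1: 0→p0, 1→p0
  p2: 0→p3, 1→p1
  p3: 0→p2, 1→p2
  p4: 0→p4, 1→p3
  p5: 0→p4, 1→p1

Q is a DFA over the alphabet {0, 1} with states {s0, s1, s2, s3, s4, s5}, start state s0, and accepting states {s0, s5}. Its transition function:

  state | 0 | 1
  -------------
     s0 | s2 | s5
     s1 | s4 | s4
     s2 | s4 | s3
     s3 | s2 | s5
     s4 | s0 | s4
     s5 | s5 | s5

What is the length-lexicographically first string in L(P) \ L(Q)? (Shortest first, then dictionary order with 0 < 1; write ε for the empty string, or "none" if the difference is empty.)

001

The string 001 is accepted by P but not by Q.
No shorter string lies in the difference, and 001 is the lexicographically first length-3 string in L(P) \ L(Q).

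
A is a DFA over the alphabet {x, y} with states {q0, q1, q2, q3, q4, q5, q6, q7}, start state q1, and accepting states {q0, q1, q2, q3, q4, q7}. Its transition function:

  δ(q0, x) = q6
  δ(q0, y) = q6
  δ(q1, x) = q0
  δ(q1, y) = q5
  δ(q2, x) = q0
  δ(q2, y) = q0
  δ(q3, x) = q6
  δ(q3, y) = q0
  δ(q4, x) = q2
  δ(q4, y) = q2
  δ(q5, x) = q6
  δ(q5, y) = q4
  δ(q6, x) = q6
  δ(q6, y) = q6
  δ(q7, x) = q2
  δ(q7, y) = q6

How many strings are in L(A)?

The useful subgraph on states {q0, q1, q2, q4, q5} is acyclic, so L(A) is finite; the longest accepting path visits 5 useful states, giving maximum string length 4.
Counting accepting paths from q1 by length: 1 of length 0, 1 of length 1, 1 of length 2, 2 of length 3, 4 of length 4. Total 9.

9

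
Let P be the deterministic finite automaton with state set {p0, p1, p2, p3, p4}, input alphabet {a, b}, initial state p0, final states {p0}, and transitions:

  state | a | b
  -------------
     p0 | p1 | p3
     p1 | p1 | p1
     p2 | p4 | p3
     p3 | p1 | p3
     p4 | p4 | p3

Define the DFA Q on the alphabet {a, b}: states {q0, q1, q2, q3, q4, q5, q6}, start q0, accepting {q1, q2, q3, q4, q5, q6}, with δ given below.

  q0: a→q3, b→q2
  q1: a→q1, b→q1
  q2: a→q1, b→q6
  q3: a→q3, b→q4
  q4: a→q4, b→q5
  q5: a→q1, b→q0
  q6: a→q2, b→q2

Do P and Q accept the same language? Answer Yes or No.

The empty string ε is accepted by P but rejected by Q.
So L(P) ≠ L(Q).

No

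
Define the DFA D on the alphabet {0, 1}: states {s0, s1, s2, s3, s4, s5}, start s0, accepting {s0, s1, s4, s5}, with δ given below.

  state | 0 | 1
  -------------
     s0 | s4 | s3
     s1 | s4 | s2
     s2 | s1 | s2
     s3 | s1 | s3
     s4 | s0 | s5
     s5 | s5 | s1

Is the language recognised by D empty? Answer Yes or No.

The empty string ε is accepted: the run s0 ends in the accepting state s0.
Since at least one string is accepted, L(D) is not empty.

No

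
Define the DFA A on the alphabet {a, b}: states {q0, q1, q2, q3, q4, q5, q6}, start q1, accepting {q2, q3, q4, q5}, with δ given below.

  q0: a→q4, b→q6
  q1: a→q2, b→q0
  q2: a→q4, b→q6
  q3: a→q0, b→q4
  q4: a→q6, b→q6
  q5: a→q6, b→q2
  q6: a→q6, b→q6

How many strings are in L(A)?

The useful subgraph on states {q0, q1, q2, q4} is acyclic, so L(A) is finite; the longest accepting path visits 3 useful states, giving maximum string length 2.
Counting accepting paths from q1 by length: 1 of length 1, 2 of length 2. Total 3.

3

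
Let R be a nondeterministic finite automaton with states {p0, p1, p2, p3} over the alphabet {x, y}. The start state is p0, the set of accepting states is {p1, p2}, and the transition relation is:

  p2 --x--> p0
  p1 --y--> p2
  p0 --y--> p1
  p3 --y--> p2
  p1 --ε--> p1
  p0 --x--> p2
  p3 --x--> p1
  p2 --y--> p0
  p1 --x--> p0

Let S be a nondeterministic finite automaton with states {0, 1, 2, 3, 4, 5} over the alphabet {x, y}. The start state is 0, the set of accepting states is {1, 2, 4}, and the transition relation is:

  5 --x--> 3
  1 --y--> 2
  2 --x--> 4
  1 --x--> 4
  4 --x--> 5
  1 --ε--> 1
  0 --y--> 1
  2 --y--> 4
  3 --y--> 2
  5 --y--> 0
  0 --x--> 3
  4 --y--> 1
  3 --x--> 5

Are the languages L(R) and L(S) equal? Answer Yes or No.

The string x is accepted by R but rejected by S.
So L(R) ≠ L(S).

No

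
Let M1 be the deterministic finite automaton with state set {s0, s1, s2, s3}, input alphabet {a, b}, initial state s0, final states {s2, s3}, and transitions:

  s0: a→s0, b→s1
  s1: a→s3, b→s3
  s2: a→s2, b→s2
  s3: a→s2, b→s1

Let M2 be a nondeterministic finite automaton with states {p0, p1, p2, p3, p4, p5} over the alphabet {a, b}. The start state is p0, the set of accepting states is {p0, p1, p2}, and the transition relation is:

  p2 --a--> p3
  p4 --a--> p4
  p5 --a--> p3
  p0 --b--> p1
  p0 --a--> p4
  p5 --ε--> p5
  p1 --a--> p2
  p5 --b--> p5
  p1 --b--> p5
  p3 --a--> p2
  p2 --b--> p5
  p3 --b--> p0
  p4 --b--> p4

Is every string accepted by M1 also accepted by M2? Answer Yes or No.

The string bb is in L(M1) but not in L(M2).
So L(M1) ⊄ L(M2).

No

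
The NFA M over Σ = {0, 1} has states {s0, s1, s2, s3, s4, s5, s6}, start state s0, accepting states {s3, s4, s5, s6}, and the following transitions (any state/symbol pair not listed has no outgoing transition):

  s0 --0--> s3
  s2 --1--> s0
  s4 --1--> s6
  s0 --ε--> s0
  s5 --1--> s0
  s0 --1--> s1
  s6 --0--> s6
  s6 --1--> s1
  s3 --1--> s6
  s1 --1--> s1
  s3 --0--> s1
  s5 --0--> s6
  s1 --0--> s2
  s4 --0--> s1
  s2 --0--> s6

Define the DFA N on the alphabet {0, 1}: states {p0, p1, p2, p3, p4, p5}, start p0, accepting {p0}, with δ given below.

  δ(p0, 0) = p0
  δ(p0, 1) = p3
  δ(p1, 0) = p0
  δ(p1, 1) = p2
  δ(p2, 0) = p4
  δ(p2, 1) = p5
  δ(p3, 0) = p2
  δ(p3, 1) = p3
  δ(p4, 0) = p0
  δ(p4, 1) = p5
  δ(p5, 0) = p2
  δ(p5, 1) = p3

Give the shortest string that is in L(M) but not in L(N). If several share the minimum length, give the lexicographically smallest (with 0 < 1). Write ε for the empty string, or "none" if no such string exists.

The string 01 is accepted by M but not by N.
No shorter string lies in the difference, and 01 is the lexicographically first length-2 string in L(M) \ L(N).

01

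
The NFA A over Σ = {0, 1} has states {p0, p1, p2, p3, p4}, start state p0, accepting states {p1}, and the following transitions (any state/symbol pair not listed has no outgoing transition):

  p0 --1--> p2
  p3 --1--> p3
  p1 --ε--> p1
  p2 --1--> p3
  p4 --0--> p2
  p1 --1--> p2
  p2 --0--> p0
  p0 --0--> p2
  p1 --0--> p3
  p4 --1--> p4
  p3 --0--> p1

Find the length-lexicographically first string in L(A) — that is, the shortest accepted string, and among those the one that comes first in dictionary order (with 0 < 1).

A breadth-first search from p0 reaches an accepting state first via the path p0 → p2 → p3 → p1 on input 010.
No string of length < 3 is accepted (BFS exhausts all shorter strings without reaching an accepting state), and 010 is the lexicographically least accepting string of length 3.

010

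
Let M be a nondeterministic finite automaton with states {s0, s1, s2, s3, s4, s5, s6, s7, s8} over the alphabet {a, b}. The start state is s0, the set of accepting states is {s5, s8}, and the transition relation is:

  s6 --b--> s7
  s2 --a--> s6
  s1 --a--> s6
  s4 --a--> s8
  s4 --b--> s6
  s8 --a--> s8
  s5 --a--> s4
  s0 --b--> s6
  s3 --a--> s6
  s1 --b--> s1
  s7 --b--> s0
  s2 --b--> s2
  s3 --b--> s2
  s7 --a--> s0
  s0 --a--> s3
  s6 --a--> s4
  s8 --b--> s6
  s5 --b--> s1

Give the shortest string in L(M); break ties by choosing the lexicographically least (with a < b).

baa

A breadth-first search from s0 reaches an accepting state first via the path s0 → s6 → s4 → s8 on input baa.
No string of length < 3 is accepted (BFS exhausts all shorter strings without reaching an accepting state), and baa is the lexicographically least accepting string of length 3.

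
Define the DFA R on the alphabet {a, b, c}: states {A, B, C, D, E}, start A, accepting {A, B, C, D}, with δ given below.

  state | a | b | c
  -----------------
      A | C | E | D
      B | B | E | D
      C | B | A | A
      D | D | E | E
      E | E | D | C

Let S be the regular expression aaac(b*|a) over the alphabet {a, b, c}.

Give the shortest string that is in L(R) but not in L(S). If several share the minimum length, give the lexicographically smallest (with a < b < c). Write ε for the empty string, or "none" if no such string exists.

The empty string ε is accepted by R but not by S.
Since ε is the unique shortest string, it is the required witness.

ε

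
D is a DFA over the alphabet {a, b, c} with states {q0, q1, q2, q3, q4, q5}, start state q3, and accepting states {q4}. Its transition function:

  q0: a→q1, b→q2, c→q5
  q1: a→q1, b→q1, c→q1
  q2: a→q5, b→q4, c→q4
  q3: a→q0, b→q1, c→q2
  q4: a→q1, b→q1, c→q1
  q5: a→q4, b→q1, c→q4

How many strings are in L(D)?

The useful subgraph on states {q0, q2, q3, q4, q5} is acyclic, so L(D) is finite; the longest accepting path visits 5 useful states, giving maximum string length 4.
Counting accepting paths from q3 by length: 2 of length 2, 6 of length 3, 2 of length 4. Total 10.

10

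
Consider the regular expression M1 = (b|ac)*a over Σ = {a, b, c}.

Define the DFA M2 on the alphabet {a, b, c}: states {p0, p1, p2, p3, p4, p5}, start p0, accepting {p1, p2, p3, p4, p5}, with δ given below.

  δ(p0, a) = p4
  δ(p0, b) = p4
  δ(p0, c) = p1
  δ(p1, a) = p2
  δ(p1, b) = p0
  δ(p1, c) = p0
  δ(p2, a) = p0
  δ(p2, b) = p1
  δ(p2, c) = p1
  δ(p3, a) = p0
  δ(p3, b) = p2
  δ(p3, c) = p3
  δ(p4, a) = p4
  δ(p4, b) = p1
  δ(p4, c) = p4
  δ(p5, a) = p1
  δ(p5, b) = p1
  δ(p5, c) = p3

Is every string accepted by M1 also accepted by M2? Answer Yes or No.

Yes

Converting the expression M1 to a DFA (subset construction, then merging equivalent states) gives the minimal DFA with states {r0, r1, r2}, start state r0, accepting states {r1} and transitions r0: a→r1, b→r0, c→r2; r1: a→r2, b→r2, c→r0; r2: a→r2, b→r2, c→r2.
Exploring the product automaton M1 × M2 from the start pair (r0, p0), following both machines on each input symbol, reaches 9 state pairs: (r0, p0), (r1, p4), (r0, p4), (r2, p1), (r2, p4), (r0, p1), (r2, p2), (r2, p0), (r1, p2).
M1 accepts in {r1} and M2 accepts in {p1, p2, p3, p4, p5}. The reachable pairs whose M1-component is accepting are (r1, p4), (r1, p2); in each of them the M2-component is accepting too, so the product for L(M1) \ L(M2) (M1-component accepting, M2-component rejecting) has no reachable accepting pair and the difference is empty.
Hence every string in L(M1) is also in L(M2).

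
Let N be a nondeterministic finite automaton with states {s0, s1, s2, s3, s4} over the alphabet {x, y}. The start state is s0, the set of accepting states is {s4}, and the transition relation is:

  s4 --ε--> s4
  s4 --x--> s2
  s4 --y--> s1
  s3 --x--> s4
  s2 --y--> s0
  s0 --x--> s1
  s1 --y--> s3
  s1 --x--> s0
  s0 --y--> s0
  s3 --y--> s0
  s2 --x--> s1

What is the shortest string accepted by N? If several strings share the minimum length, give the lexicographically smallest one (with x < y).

A breadth-first search from s0 reaches an accepting state first via the path s0 → s1 → s3 → s4 on input xyx.
No string of length < 3 is accepted (BFS exhausts all shorter strings without reaching an accepting state), and xyx is the lexicographically least accepting string of length 3.

xyx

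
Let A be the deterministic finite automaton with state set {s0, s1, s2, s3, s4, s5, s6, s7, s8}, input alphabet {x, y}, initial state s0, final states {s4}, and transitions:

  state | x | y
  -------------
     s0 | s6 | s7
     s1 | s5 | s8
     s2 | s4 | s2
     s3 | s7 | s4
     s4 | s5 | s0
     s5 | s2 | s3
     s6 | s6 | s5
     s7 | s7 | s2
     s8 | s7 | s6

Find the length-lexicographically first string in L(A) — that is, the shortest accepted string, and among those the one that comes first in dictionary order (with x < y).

yyx

A breadth-first search from s0 reaches an accepting state first via the path s0 → s7 → s2 → s4 on input yyx.
No string of length < 3 is accepted (BFS exhausts all shorter strings without reaching an accepting state), and yyx is the lexicographically least accepting string of length 3.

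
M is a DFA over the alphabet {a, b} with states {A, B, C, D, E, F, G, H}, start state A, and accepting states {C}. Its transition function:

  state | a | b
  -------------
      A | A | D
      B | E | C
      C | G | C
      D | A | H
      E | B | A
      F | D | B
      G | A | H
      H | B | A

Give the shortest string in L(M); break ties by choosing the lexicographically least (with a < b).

A breadth-first search from A reaches an accepting state first via the path A → D → H → B → C on input bbab.
No string of length < 4 is accepted (BFS exhausts all shorter strings without reaching an accepting state), and bbab is the lexicographically least accepting string of length 4.

bbab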